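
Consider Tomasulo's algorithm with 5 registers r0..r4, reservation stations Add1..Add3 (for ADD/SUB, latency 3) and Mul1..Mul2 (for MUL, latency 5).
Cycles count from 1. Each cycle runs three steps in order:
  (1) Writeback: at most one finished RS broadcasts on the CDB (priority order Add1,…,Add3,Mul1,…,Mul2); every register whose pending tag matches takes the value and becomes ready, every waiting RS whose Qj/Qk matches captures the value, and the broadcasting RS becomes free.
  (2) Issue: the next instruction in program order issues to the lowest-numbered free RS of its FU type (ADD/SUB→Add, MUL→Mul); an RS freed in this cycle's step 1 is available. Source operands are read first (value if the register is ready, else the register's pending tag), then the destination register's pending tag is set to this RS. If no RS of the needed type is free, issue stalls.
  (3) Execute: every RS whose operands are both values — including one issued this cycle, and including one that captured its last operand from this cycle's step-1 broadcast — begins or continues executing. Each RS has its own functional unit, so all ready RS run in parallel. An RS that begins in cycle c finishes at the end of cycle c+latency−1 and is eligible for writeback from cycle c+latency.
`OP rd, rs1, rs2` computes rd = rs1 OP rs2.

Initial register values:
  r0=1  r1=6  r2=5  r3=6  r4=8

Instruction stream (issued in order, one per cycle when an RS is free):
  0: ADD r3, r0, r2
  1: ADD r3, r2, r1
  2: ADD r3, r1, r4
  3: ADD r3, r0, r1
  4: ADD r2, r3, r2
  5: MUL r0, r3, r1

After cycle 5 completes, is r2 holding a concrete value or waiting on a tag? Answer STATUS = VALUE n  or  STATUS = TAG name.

STATUS = TAG Add2

cycle 1: issue ADD r3<-Add1 // r0:1,r1:6,r2:5,r3:Add1,r4:8
cycle 2: issue ADD r3<-Add2 // r0:1,r1:6,r2:5,r3:Add2,r4:8
cycle 3: issue ADD r3<-Add3 // r0:1,r1:6,r2:5,r3:Add3,r4:8
cycle 4: CDB Add1=6; issue ADD r3<-Add1 // r0:1,r1:6,r2:5,r3:Add1,r4:8
cycle 5: CDB Add2=11; issue ADD r2<-Add2 // r0:1,r1:6,r2:Add2,r3:Add1,r4:8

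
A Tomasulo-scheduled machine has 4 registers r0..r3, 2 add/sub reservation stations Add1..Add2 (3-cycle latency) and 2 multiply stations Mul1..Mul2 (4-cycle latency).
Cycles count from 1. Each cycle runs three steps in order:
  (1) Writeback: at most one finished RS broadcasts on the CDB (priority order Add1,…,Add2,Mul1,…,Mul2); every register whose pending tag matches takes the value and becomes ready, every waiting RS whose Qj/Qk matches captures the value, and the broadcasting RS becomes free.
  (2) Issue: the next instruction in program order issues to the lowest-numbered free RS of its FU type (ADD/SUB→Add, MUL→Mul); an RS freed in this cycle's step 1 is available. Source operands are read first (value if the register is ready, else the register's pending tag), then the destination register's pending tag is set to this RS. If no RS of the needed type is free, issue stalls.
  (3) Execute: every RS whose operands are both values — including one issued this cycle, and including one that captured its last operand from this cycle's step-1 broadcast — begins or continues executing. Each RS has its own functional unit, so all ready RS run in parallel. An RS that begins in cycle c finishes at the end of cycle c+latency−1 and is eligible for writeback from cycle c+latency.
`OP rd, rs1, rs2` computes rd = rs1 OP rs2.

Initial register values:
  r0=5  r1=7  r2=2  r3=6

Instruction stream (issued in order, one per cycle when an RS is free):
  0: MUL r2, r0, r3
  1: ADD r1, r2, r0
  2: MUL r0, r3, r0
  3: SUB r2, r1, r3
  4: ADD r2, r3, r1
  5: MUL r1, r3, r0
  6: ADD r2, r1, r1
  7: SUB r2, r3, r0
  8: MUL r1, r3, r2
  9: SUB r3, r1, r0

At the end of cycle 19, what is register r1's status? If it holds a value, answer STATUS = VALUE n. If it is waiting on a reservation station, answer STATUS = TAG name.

  c1: issue MUL r2<-Mul1  regs: r0:5,r1:7,r2:Mul1,r3:6
  c2: issue ADD r1<-Add1  regs: r0:5,r1:Add1,r2:Mul1,r3:6
  c3: issue MUL r0<-Mul2  regs: r0:Mul2,r1:Add1,r2:Mul1,r3:6
  c4: issue SUB r2<-Add2  regs: r0:Mul2,r1:Add1,r2:Add2,r3:6
  c5: CDB Mul1=30; stall  regs: r0:Mul2,r1:Add1,r2:Add2,r3:6
  c6: stall  regs: r0:Mul2,r1:Add1,r2:Add2,r3:6
  c7: CDB Mul2=30; stall  regs: r0:30,r1:Add1,r2:Add2,r3:6
  c8: CDB Add1=35; issue ADD r2<-Add1  regs: r0:30,r1:35,r2:Add1,r3:6
  c9: issue MUL r1<-Mul1  regs: r0:30,r1:Mul1,r2:Add1,r3:6
  c10: stall  regs: r0:30,r1:Mul1,r2:Add1,r3:6
  c11: CDB Add1=41; issue ADD r2<-Add1  regs: r0:30,r1:Mul1,r2:Add1,r3:6
  c12: CDB Add2=29; issue SUB r2<-Add2  regs: r0:30,r1:Mul1,r2:Add2,r3:6
  c13: CDB Mul1=180; issue MUL r1<-Mul1  regs: r0:30,r1:Mul1,r2:Add2,r3:6
  c14: stall  regs: r0:30,r1:Mul1,r2:Add2,r3:6
  c15: CDB Add2=-24; issue SUB r3<-Add2  regs: r0:30,r1:Mul1,r2:-24,r3:Add2
  c16: CDB Add1=360  regs: r0:30,r1:Mul1,r2:-24,r3:Add2
  c17: -  regs: r0:30,r1:Mul1,r2:-24,r3:Add2
  c18: -  regs: r0:30,r1:Mul1,r2:-24,r3:Add2
  c19: CDB Mul1=-144  regs: r0:30,r1:-144,r2:-24,r3:Add2

STATUS = VALUE -144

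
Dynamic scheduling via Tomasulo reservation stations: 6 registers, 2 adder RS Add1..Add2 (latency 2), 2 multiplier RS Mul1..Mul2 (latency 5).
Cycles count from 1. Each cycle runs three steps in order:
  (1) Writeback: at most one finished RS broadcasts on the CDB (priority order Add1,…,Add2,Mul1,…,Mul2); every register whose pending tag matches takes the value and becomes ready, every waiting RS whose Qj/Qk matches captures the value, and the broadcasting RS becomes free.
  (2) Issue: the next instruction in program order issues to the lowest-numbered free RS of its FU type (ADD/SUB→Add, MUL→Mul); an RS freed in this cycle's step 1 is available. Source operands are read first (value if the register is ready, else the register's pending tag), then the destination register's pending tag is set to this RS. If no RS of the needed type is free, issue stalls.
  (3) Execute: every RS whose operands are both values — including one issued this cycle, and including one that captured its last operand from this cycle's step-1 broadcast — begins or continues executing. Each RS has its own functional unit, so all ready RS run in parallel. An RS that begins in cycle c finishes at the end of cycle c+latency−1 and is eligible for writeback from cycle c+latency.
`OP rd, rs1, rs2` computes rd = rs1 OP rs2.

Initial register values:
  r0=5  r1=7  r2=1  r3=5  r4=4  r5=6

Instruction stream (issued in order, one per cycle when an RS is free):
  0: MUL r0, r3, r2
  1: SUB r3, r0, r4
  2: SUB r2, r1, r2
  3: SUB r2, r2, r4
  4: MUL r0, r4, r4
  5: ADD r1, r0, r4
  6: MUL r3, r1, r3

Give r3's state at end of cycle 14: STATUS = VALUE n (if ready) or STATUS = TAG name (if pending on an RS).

cycle 1: issue MUL r0<-Mul1 // r0:Mul1,r1:7,r2:1,r3:5,r4:4,r5:6
cycle 2: issue SUB r3<-Add1 // r0:Mul1,r1:7,r2:1,r3:Add1,r4:4,r5:6
cycle 3: issue SUB r2<-Add2 // r0:Mul1,r1:7,r2:Add2,r3:Add1,r4:4,r5:6
cycle 4: stall // r0:Mul1,r1:7,r2:Add2,r3:Add1,r4:4,r5:6
cycle 5: CDB Add2=6; issue SUB r2<-Add2 // r0:Mul1,r1:7,r2:Add2,r3:Add1,r4:4,r5:6
cycle 6: CDB Mul1=5; issue MUL r0<-Mul1 // r0:Mul1,r1:7,r2:Add2,r3:Add1,r4:4,r5:6
cycle 7: CDB Add2=2; issue ADD r1<-Add2 // r0:Mul1,r1:Add2,r2:2,r3:Add1,r4:4,r5:6
cycle 8: CDB Add1=1; issue MUL r3<-Mul2 // r0:Mul1,r1:Add2,r2:2,r3:Mul2,r4:4,r5:6
cycle 9: - // r0:Mul1,r1:Add2,r2:2,r3:Mul2,r4:4,r5:6
cycle 10: - // r0:Mul1,r1:Add2,r2:2,r3:Mul2,r4:4,r5:6
cycle 11: CDB Mul1=16 // r0:16,r1:Add2,r2:2,r3:Mul2,r4:4,r5:6
cycle 12: - // r0:16,r1:Add2,r2:2,r3:Mul2,r4:4,r5:6
cycle 13: CDB Add2=20 // r0:16,r1:20,r2:2,r3:Mul2,r4:4,r5:6
cycle 14: - // r0:16,r1:20,r2:2,r3:Mul2,r4:4,r5:6

STATUS = TAG Mul2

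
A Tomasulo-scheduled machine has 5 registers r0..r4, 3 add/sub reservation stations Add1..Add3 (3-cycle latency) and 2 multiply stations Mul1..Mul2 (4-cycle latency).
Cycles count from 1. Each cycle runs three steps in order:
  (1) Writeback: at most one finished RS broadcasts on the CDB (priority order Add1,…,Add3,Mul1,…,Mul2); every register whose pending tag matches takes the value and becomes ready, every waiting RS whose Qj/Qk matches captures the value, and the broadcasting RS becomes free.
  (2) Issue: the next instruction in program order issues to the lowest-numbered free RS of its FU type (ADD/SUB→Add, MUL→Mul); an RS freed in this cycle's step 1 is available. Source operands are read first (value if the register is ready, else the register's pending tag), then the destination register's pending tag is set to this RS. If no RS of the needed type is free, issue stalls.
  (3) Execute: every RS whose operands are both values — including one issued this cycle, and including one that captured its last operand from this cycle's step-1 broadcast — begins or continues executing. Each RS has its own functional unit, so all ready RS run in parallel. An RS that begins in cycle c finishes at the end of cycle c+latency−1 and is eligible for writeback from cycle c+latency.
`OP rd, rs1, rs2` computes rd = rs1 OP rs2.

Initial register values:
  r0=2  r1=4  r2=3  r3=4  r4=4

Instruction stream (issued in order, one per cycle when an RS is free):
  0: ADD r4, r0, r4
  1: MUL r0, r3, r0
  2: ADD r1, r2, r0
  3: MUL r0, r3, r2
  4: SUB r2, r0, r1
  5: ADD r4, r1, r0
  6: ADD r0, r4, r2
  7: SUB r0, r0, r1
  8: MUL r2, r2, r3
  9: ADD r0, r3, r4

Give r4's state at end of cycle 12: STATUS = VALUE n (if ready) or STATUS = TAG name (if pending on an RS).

STATUS = TAG Add3

c1: issue ADD r4<-Add1 | r0:2,r1:4,r2:3,r3:4,r4:Add1
c2: issue MUL r0<-Mul1 | r0:Mul1,r1:4,r2:3,r3:4,r4:Add1
c3: issue ADD r1<-Add2 | r0:Mul1,r1:Add2,r2:3,r3:4,r4:Add1
c4: CDB Add1=6; issue MUL r0<-Mul2 | r0:Mul2,r1:Add2,r2:3,r3:4,r4:6
c5: issue SUB r2<-Add1 | r0:Mul2,r1:Add2,r2:Add1,r3:4,r4:6
c6: CDB Mul1=8; issue ADD r4<-Add3 | r0:Mul2,r1:Add2,r2:Add1,r3:4,r4:Add3
c7: stall | r0:Mul2,r1:Add2,r2:Add1,r3:4,r4:Add3
c8: CDB Mul2=12; stall | r0:12,r1:Add2,r2:Add1,r3:4,r4:Add3
c9: CDB Add2=11; issue ADD r0<-Add2 | r0:Add2,r1:11,r2:Add1,r3:4,r4:Add3
c10: stall | r0:Add2,r1:11,r2:Add1,r3:4,r4:Add3
c11: stall | r0:Add2,r1:11,r2:Add1,r3:4,r4:Add3
c12: CDB Add1=1; issue SUB r0<-Add1 | r0:Add1,r1:11,r2:1,r3:4,r4:Add3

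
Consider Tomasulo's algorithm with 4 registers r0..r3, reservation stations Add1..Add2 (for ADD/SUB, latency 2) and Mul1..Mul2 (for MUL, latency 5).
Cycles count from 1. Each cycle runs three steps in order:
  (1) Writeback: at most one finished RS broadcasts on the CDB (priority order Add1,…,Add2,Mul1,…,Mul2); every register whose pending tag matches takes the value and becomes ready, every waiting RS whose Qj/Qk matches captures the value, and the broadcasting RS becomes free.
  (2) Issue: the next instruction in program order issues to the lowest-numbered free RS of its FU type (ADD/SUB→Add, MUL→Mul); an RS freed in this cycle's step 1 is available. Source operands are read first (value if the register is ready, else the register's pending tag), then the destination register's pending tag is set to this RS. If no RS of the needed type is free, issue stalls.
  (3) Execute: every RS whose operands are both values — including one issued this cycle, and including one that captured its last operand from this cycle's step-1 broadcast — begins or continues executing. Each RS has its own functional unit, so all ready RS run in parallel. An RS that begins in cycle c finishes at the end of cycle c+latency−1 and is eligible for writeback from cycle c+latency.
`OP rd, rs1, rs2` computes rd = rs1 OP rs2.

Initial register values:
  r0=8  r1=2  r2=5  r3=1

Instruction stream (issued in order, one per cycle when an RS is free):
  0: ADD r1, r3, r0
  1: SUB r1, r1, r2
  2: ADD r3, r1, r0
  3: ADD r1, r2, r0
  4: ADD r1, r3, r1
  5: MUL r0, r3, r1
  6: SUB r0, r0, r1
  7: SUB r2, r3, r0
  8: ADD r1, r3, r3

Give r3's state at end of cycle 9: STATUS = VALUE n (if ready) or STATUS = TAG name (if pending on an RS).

  c1: issue ADD r1<-Add1  regs: r0:8,r1:Add1,r2:5,r3:1
  c2: issue SUB r1<-Add2  regs: r0:8,r1:Add2,r2:5,r3:1
  c3: CDB Add1=9; issue ADD r3<-Add1  regs: r0:8,r1:Add2,r2:5,r3:Add1
  c4: stall  regs: r0:8,r1:Add2,r2:5,r3:Add1
  c5: CDB Add2=4; issue ADD r1<-Add2  regs: r0:8,r1:Add2,r2:5,r3:Add1
  c6: stall  regs: r0:8,r1:Add2,r2:5,r3:Add1
  c7: CDB Add1=12; issue ADD r1<-Add1  regs: r0:8,r1:Add1,r2:5,r3:12
  c8: CDB Add2=13; issue MUL r0<-Mul1  regs: r0:Mul1,r1:Add1,r2:5,r3:12
  c9: issue SUB r0<-Add2  regs: r0:Add2,r1:Add1,r2:5,r3:12

STATUS = VALUE 12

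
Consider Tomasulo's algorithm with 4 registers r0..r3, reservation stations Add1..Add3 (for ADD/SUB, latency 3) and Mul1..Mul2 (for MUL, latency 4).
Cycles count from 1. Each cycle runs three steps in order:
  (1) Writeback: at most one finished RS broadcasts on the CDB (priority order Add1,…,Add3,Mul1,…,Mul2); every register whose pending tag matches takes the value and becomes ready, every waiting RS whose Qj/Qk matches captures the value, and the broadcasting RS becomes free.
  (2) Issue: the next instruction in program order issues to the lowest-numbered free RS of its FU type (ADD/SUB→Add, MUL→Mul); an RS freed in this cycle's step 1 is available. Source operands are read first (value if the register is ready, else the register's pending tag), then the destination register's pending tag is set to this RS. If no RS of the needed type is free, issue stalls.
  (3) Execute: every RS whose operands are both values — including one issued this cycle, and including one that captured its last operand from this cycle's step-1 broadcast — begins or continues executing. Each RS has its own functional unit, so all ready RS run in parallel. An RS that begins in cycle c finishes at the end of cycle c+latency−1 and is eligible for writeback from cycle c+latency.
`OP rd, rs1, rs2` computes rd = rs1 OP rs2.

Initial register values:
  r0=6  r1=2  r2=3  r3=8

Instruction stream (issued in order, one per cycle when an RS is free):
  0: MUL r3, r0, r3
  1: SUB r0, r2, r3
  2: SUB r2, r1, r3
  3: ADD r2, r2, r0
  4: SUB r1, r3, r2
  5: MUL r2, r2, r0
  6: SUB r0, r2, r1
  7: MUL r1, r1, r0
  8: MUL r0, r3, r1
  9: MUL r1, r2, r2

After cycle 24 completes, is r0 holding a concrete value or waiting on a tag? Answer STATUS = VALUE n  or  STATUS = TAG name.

STATUS = TAG Mul1

cycle 1: issue MUL r3<-Mul1 // r0:6,r1:2,r2:3,r3:Mul1
cycle 2: issue SUB r0<-Add1 // r0:Add1,r1:2,r2:3,r3:Mul1
cycle 3: issue SUB r2<-Add2 // r0:Add1,r1:2,r2:Add2,r3:Mul1
cycle 4: issue ADD r2<-Add3 // r0:Add1,r1:2,r2:Add3,r3:Mul1
cycle 5: CDB Mul1=48; stall // r0:Add1,r1:2,r2:Add3,r3:48
cycle 6: stall // r0:Add1,r1:2,r2:Add3,r3:48
cycle 7: stall // r0:Add1,r1:2,r2:Add3,r3:48
cycle 8: CDB Add1=-45; issue SUB r1<-Add1 // r0:-45,r1:Add1,r2:Add3,r3:48
cycle 9: CDB Add2=-46; issue MUL r2<-Mul1 // r0:-45,r1:Add1,r2:Mul1,r3:48
cycle 10: issue SUB r0<-Add2 // r0:Add2,r1:Add1,r2:Mul1,r3:48
cycle 11: issue MUL r1<-Mul2 // r0:Add2,r1:Mul2,r2:Mul1,r3:48
cycle 12: CDB Add3=-91; stall // r0:Add2,r1:Mul2,r2:Mul1,r3:48
cycle 13: stall // r0:Add2,r1:Mul2,r2:Mul1,r3:48
cycle 14: stall // r0:Add2,r1:Mul2,r2:Mul1,r3:48
cycle 15: CDB Add1=139; stall // r0:Add2,r1:Mul2,r2:Mul1,r3:48
cycle 16: CDB Mul1=4095; issue MUL r0<-Mul1 // r0:Mul1,r1:Mul2,r2:4095,r3:48
cycle 17: stall // r0:Mul1,r1:Mul2,r2:4095,r3:48
cycle 18: stall // r0:Mul1,r1:Mul2,r2:4095,r3:48
cycle 19: CDB Add2=3956; stall // r0:Mul1,r1:Mul2,r2:4095,r3:48
cycle 20: stall // r0:Mul1,r1:Mul2,r2:4095,r3:48
cycle 21: stall // r0:Mul1,r1:Mul2,r2:4095,r3:48
cycle 22: stall // r0:Mul1,r1:Mul2,r2:4095,r3:48
cycle 23: CDB Mul2=549884; issue MUL r1<-Mul2 // r0:Mul1,r1:Mul2,r2:4095,r3:48
cycle 24: - // r0:Mul1,r1:Mul2,r2:4095,r3:48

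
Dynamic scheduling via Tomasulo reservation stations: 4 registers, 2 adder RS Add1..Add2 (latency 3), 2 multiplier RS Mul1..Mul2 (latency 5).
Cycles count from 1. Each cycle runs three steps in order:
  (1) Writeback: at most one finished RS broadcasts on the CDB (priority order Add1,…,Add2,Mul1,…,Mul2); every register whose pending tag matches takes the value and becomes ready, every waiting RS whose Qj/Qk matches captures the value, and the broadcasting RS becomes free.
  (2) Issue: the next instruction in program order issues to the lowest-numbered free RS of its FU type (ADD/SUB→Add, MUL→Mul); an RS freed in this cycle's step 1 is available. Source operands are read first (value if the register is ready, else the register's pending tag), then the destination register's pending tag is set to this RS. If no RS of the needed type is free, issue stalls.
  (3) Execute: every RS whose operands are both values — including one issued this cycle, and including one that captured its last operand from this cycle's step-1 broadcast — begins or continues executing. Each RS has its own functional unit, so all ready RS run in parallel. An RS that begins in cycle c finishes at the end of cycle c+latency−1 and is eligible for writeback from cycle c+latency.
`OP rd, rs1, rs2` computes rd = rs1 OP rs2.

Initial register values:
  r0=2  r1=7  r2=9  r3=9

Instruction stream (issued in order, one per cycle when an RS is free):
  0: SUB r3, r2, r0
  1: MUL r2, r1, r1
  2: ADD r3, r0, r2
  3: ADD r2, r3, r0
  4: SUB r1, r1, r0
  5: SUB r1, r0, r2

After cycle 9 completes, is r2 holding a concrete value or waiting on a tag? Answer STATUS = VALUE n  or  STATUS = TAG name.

c1: issue SUB r3<-Add1 | r0:2,r1:7,r2:9,r3:Add1
c2: issue MUL r2<-Mul1 | r0:2,r1:7,r2:Mul1,r3:Add1
c3: issue ADD r3<-Add2 | r0:2,r1:7,r2:Mul1,r3:Add2
c4: CDB Add1=7; issue ADD r2<-Add1 | r0:2,r1:7,r2:Add1,r3:Add2
c5: stall | r0:2,r1:7,r2:Add1,r3:Add2
c6: stall | r0:2,r1:7,r2:Add1,r3:Add2
c7: CDB Mul1=49; stall | r0:2,r1:7,r2:Add1,r3:Add2
c8: stall | r0:2,r1:7,r2:Add1,r3:Add2
c9: stall | r0:2,r1:7,r2:Add1,r3:Add2

STATUS = TAG Add1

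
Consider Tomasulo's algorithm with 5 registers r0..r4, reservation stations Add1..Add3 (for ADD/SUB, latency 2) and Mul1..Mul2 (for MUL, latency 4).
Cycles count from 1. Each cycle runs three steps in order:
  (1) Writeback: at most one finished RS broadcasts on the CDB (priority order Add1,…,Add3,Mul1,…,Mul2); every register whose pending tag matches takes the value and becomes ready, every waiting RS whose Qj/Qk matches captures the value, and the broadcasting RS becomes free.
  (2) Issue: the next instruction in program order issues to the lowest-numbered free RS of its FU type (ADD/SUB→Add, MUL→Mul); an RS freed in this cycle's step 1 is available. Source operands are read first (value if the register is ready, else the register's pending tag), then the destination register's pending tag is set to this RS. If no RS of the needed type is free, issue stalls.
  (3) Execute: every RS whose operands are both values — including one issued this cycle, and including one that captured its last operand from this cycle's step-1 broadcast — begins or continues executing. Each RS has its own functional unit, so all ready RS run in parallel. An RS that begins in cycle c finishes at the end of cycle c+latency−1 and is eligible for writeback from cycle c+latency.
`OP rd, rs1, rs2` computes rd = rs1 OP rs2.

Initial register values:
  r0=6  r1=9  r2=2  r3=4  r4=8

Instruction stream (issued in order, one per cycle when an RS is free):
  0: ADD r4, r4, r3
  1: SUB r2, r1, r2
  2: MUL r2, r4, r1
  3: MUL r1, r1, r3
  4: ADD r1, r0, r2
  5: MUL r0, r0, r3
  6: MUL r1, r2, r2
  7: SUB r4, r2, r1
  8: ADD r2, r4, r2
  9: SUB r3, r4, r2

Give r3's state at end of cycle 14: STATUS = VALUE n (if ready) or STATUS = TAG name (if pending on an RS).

STATUS = TAG Add3

cycle 1: issue ADD r4<-Add1 // r0:6,r1:9,r2:2,r3:4,r4:Add1
cycle 2: issue SUB r2<-Add2 // r0:6,r1:9,r2:Add2,r3:4,r4:Add1
cycle 3: CDB Add1=12; issue MUL r2<-Mul1 // r0:6,r1:9,r2:Mul1,r3:4,r4:12
cycle 4: CDB Add2=7; issue MUL r1<-Mul2 // r0:6,r1:Mul2,r2:Mul1,r3:4,r4:12
cycle 5: issue ADD r1<-Add1 // r0:6,r1:Add1,r2:Mul1,r3:4,r4:12
cycle 6: stall // r0:6,r1:Add1,r2:Mul1,r3:4,r4:12
cycle 7: CDB Mul1=108; issue MUL r0<-Mul1 // r0:Mul1,r1:Add1,r2:108,r3:4,r4:12
cycle 8: CDB Mul2=36; issue MUL r1<-Mul2 // r0:Mul1,r1:Mul2,r2:108,r3:4,r4:12
cycle 9: CDB Add1=114; issue SUB r4<-Add1 // r0:Mul1,r1:Mul2,r2:108,r3:4,r4:Add1
cycle 10: issue ADD r2<-Add2 // r0:Mul1,r1:Mul2,r2:Add2,r3:4,r4:Add1
cycle 11: CDB Mul1=24; issue SUB r3<-Add3 // r0:24,r1:Mul2,r2:Add2,r3:Add3,r4:Add1
cycle 12: CDB Mul2=11664 // r0:24,r1:11664,r2:Add2,r3:Add3,r4:Add1
cycle 13: - // r0:24,r1:11664,r2:Add2,r3:Add3,r4:Add1
cycle 14: CDB Add1=-11556 // r0:24,r1:11664,r2:Add2,r3:Add3,r4:-11556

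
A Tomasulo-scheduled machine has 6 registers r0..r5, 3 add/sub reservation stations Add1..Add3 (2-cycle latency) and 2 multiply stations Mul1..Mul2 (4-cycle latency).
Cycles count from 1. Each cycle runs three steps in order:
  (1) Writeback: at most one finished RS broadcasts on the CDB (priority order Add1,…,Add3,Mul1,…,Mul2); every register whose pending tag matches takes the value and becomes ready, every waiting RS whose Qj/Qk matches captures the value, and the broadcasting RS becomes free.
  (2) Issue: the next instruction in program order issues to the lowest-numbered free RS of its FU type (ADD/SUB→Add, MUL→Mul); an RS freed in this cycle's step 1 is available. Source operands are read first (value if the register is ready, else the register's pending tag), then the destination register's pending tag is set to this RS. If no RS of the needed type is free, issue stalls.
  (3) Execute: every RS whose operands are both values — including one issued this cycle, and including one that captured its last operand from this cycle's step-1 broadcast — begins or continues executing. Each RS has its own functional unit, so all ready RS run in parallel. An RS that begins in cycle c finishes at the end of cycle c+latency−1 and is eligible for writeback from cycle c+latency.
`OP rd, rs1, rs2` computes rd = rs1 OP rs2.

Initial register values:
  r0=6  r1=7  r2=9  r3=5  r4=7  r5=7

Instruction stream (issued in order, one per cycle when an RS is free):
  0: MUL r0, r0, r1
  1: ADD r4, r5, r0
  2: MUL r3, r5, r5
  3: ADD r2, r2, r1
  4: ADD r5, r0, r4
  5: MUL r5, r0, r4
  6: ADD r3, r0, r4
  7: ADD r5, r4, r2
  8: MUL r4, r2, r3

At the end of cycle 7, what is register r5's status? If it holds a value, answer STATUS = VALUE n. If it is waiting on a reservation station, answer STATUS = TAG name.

STATUS = TAG Mul1

cycle 1: issue MUL r0<-Mul1 // r0:Mul1,r1:7,r2:9,r3:5,r4:7,r5:7
cycle 2: issue ADD r4<-Add1 // r0:Mul1,r1:7,r2:9,r3:5,r4:Add1,r5:7
cycle 3: issue MUL r3<-Mul2 // r0:Mul1,r1:7,r2:9,r3:Mul2,r4:Add1,r5:7
cycle 4: issue ADD r2<-Add2 // r0:Mul1,r1:7,r2:Add2,r3:Mul2,r4:Add1,r5:7
cycle 5: CDB Mul1=42; issue ADD r5<-Add3 // r0:42,r1:7,r2:Add2,r3:Mul2,r4:Add1,r5:Add3
cycle 6: CDB Add2=16; issue MUL r5<-Mul1 // r0:42,r1:7,r2:16,r3:Mul2,r4:Add1,r5:Mul1
cycle 7: CDB Add1=49; issue ADD r3<-Add1 // r0:42,r1:7,r2:16,r3:Add1,r4:49,r5:Mul1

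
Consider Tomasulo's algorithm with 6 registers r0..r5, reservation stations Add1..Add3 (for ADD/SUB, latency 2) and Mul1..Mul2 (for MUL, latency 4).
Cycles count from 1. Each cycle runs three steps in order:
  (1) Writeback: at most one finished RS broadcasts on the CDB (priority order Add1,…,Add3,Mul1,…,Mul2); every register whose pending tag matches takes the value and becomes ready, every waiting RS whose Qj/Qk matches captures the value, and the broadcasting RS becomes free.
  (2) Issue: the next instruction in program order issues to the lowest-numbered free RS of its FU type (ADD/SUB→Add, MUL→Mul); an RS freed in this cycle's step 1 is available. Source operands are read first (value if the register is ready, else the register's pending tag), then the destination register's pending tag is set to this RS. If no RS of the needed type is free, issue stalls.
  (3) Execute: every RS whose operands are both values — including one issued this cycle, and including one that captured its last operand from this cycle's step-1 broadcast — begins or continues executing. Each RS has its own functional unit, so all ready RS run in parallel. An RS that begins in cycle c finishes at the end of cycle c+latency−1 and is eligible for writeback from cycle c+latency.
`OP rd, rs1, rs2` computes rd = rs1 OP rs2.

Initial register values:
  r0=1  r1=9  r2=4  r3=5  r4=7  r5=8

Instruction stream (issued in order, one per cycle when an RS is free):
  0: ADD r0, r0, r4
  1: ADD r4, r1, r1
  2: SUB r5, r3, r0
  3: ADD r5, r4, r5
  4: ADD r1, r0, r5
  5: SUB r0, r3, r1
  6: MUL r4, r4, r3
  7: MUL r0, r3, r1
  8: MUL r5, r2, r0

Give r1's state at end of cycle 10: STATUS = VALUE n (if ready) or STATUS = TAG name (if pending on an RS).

  c1: issue ADD r0<-Add1  regs: r0:Add1,r1:9,r2:4,r3:5,r4:7,r5:8
  c2: issue ADD r4<-Add2  regs: r0:Add1,r1:9,r2:4,r3:5,r4:Add2,r5:8
  c3: CDB Add1=8; issue SUB r5<-Add1  regs: r0:8,r1:9,r2:4,r3:5,r4:Add2,r5:Add1
  c4: CDB Add2=18; issue ADD r5<-Add2  regs: r0:8,r1:9,r2:4,r3:5,r4:18,r5:Add2
  c5: CDB Add1=-3; issue ADD r1<-Add1  regs: r0:8,r1:Add1,r2:4,r3:5,r4:18,r5:Add2
  c6: issue SUB r0<-Add3  regs: r0:Add3,r1:Add1,r2:4,r3:5,r4:18,r5:Add2
  c7: CDB Add2=15; issue MUL r4<-Mul1  regs: r0:Add3,r1:Add1,r2:4,r3:5,r4:Mul1,r5:15
  c8: issue MUL r0<-Mul2  regs: r0:Mul2,r1:Add1,r2:4,r3:5,r4:Mul1,r5:15
  c9: CDB Add1=23; stall  regs: r0:Mul2,r1:23,r2:4,r3:5,r4:Mul1,r5:15
  c10: stall  regs: r0:Mul2,r1:23,r2:4,r3:5,r4:Mul1,r5:15

STATUS = VALUE 23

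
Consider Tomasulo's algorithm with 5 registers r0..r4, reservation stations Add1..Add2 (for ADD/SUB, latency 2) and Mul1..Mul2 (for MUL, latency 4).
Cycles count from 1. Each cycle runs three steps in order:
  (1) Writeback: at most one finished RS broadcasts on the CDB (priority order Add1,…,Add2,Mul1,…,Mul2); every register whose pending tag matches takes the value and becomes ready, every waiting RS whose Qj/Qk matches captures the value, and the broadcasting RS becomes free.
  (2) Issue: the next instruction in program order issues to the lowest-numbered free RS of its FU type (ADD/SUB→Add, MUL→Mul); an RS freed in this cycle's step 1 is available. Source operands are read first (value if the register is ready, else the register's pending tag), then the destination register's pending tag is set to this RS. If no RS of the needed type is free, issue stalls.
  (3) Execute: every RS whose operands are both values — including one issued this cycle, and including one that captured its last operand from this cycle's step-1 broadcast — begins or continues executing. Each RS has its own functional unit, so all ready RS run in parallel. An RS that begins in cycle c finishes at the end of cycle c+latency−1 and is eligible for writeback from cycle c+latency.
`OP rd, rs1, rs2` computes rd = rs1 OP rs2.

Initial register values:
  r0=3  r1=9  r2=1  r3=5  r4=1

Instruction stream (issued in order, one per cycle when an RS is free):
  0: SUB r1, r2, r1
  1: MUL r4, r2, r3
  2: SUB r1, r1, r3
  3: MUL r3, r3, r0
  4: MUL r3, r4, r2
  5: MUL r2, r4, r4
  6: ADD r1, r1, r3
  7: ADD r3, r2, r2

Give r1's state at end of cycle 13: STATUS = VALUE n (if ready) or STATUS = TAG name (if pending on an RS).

STATUS = VALUE -8

cycle 1: issue SUB r1<-Add1 // r0:3,r1:Add1,r2:1,r3:5,r4:1
cycle 2: issue MUL r4<-Mul1 // r0:3,r1:Add1,r2:1,r3:5,r4:Mul1
cycle 3: CDB Add1=-8; issue SUB r1<-Add1 // r0:3,r1:Add1,r2:1,r3:5,r4:Mul1
cycle 4: issue MUL r3<-Mul2 // r0:3,r1:Add1,r2:1,r3:Mul2,r4:Mul1
cycle 5: CDB Add1=-13; stall // r0:3,r1:-13,r2:1,r3:Mul2,r4:Mul1
cycle 6: CDB Mul1=5; issue MUL r3<-Mul1 // r0:3,r1:-13,r2:1,r3:Mul1,r4:5
cycle 7: stall // r0:3,r1:-13,r2:1,r3:Mul1,r4:5
cycle 8: CDB Mul2=15; issue MUL r2<-Mul2 // r0:3,r1:-13,r2:Mul2,r3:Mul1,r4:5
cycle 9: issue ADD r1<-Add1 // r0:3,r1:Add1,r2:Mul2,r3:Mul1,r4:5
cycle 10: CDB Mul1=5; issue ADD r3<-Add2 // r0:3,r1:Add1,r2:Mul2,r3:Add2,r4:5
cycle 11: - // r0:3,r1:Add1,r2:Mul2,r3:Add2,r4:5
cycle 12: CDB Add1=-8 // r0:3,r1:-8,r2:Mul2,r3:Add2,r4:5
cycle 13: CDB Mul2=25 // r0:3,r1:-8,r2:25,r3:Add2,r4:5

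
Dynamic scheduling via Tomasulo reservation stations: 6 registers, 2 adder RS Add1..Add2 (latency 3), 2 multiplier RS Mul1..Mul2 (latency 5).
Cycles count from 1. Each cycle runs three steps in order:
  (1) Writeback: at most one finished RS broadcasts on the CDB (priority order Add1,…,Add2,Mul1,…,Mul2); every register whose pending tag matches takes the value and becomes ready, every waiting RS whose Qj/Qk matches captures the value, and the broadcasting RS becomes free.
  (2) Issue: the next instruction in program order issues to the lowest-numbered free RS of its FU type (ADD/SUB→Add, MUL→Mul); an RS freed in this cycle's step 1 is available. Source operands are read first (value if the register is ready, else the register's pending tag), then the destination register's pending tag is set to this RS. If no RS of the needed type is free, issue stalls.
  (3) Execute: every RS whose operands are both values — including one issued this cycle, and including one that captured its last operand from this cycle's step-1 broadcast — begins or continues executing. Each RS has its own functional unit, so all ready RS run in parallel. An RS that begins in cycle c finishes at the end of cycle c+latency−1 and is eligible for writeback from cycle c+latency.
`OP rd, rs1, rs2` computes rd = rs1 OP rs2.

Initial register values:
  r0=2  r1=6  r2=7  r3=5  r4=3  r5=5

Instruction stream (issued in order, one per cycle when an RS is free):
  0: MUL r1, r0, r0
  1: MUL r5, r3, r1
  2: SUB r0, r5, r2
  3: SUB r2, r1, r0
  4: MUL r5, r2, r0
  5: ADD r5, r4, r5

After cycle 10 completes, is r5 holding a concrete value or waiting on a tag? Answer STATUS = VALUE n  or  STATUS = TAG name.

  c1: issue MUL r1<-Mul1  regs: r0:2,r1:Mul1,r2:7,r3:5,r4:3,r5:5
  c2: issue MUL r5<-Mul2  regs: r0:2,r1:Mul1,r2:7,r3:5,r4:3,r5:Mul2
  c3: issue SUB r0<-Add1  regs: r0:Add1,r1:Mul1,r2:7,r3:5,r4:3,r5:Mul2
  c4: issue SUB r2<-Add2  regs: r0:Add1,r1:Mul1,r2:Add2,r3:5,r4:3,r5:Mul2
  c5: stall  regs: r0:Add1,r1:Mul1,r2:Add2,r3:5,r4:3,r5:Mul2
  c6: CDB Mul1=4; issue MUL r5<-Mul1  regs: r0:Add1,r1:4,r2:Add2,r3:5,r4:3,r5:Mul1
  c7: stall  regs: r0:Add1,r1:4,r2:Add2,r3:5,r4:3,r5:Mul1
  c8: stall  regs: r0:Add1,r1:4,r2:Add2,r3:5,r4:3,r5:Mul1
  c9: stall  regs: r0:Add1,r1:4,r2:Add2,r3:5,r4:3,r5:Mul1
  c10: stall  regs: r0:Add1,r1:4,r2:Add2,r3:5,r4:3,r5:Mul1

STATUS = TAG Mul1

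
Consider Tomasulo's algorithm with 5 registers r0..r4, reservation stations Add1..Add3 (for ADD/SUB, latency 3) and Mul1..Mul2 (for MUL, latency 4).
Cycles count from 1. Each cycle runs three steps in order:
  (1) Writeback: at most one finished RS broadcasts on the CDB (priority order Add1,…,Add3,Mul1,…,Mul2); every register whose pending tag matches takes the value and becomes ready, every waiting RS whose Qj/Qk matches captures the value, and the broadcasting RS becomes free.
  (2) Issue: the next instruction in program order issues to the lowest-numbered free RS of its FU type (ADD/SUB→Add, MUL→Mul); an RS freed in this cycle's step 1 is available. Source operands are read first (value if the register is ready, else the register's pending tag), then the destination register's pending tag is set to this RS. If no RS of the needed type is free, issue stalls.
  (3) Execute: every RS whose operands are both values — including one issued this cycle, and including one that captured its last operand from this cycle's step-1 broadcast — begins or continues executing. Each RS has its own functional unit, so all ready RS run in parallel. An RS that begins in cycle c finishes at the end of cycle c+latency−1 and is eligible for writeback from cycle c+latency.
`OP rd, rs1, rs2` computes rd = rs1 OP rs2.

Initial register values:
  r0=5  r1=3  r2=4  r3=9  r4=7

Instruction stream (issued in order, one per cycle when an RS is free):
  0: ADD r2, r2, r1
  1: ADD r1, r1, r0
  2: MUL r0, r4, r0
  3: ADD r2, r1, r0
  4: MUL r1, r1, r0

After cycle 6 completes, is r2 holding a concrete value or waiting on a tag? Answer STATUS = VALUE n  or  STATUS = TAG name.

c1: issue ADD r2<-Add1 | r0:5,r1:3,r2:Add1,r3:9,r4:7
c2: issue ADD r1<-Add2 | r0:5,r1:Add2,r2:Add1,r3:9,r4:7
c3: issue MUL r0<-Mul1 | r0:Mul1,r1:Add2,r2:Add1,r3:9,r4:7
c4: CDB Add1=7; issue ADD r2<-Add1 | r0:Mul1,r1:Add2,r2:Add1,r3:9,r4:7
c5: CDB Add2=8; issue MUL r1<-Mul2 | r0:Mul1,r1:Mul2,r2:Add1,r3:9,r4:7
c6: - | r0:Mul1,r1:Mul2,r2:Add1,r3:9,r4:7

STATUS = TAG Add1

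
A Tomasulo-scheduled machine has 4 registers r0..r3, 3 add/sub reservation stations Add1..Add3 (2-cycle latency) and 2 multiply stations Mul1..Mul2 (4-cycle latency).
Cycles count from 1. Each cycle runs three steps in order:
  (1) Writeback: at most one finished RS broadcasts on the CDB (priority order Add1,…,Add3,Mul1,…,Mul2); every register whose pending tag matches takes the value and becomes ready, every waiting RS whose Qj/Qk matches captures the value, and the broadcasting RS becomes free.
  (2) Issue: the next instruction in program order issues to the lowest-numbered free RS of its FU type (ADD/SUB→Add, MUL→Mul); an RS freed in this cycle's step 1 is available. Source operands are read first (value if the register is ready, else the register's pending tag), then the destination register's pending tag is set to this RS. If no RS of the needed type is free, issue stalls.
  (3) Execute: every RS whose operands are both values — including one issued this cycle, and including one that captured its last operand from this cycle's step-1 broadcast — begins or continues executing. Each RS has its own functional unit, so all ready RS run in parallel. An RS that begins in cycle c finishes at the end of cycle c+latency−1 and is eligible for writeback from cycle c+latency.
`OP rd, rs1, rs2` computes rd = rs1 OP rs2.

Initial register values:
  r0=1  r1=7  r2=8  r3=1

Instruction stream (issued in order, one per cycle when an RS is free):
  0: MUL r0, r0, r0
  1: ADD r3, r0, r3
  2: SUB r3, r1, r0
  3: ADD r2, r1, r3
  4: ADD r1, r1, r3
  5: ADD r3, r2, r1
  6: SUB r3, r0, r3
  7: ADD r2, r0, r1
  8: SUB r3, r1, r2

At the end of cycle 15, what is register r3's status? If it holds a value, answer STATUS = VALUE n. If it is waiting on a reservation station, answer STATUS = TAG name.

STATUS = TAG Add2

  c1: issue MUL r0<-Mul1  regs: r0:Mul1,r1:7,r2:8,r3:1
  c2: issue ADD r3<-Add1  regs: r0:Mul1,r1:7,r2:8,r3:Add1
  c3: issue SUB r3<-Add2  regs: r0:Mul1,r1:7,r2:8,r3:Add2
  c4: issue ADD r2<-Add3  regs: r0:Mul1,r1:7,r2:Add3,r3:Add2
  c5: CDB Mul1=1; stall  regs: r0:1,r1:7,r2:Add3,r3:Add2
  c6: stall  regs: r0:1,r1:7,r2:Add3,r3:Add2
  c7: CDB Add1=2; issue ADD r1<-Add1  regs: r0:1,r1:Add1,r2:Add3,r3:Add2
  c8: CDB Add2=6; issue ADD r3<-Add2  regs: r0:1,r1:Add1,r2:Add3,r3:Add2
  c9: stall  regs: r0:1,r1:Add1,r2:Add3,r3:Add2
  c10: CDB Add1=13; issue SUB r3<-Add1  regs: r0:1,r1:13,r2:Add3,r3:Add1
  c11: CDB Add3=13; issue ADD r2<-Add3  regs: r0:1,r1:13,r2:Add3,r3:Add1
  c12: stall  regs: r0:1,r1:13,r2:Add3,r3:Add1
  c13: CDB Add2=26; issue SUB r3<-Add2  regs: r0:1,r1:13,r2:Add3,r3:Add2
  c14: CDB Add3=14  regs: r0:1,r1:13,r2:14,r3:Add2
  c15: CDB Add1=-25  regs: r0:1,r1:13,r2:14,r3:Add2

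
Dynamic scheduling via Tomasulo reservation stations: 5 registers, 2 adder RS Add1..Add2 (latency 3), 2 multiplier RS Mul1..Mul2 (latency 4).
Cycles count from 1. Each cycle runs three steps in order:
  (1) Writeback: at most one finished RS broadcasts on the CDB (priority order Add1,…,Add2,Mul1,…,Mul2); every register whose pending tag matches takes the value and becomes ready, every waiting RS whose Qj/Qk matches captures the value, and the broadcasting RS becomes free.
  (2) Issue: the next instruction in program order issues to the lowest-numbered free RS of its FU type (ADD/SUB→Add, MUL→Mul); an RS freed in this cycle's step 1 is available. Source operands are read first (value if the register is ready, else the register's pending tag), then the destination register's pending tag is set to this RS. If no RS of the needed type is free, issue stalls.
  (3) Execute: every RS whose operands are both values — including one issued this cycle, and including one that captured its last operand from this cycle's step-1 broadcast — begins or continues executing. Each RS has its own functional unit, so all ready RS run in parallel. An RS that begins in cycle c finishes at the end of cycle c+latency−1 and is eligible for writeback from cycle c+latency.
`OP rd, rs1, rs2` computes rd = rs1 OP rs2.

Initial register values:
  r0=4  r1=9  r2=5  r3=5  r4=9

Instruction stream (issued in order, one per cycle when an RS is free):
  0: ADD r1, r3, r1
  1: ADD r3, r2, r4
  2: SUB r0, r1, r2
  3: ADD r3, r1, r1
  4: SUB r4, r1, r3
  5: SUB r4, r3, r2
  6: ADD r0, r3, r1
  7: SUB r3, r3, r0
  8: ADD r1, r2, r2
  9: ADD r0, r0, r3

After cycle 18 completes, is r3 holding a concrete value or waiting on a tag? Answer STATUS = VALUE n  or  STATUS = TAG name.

c1: issue ADD r1<-Add1 | r0:4,r1:Add1,r2:5,r3:5,r4:9
c2: issue ADD r3<-Add2 | r0:4,r1:Add1,r2:5,r3:Add2,r4:9
c3: stall | r0:4,r1:Add1,r2:5,r3:Add2,r4:9
c4: CDB Add1=14; issue SUB r0<-Add1 | r0:Add1,r1:14,r2:5,r3:Add2,r4:9
c5: CDB Add2=14; issue ADD r3<-Add2 | r0:Add1,r1:14,r2:5,r3:Add2,r4:9
c6: stall | r0:Add1,r1:14,r2:5,r3:Add2,r4:9
c7: CDB Add1=9; issue SUB r4<-Add1 | r0:9,r1:14,r2:5,r3:Add2,r4:Add1
c8: CDB Add2=28; issue SUB r4<-Add2 | r0:9,r1:14,r2:5,r3:28,r4:Add2
c9: stall | r0:9,r1:14,r2:5,r3:28,r4:Add2
c10: stall | r0:9,r1:14,r2:5,r3:28,r4:Add2
c11: CDB Add1=-14; issue ADD r0<-Add1 | r0:Add1,r1:14,r2:5,r3:28,r4:Add2
c12: CDB Add2=23; issue SUB r3<-Add2 | r0:Add1,r1:14,r2:5,r3:Add2,r4:23
c13: stall | r0:Add1,r1:14,r2:5,r3:Add2,r4:23
c14: CDB Add1=42; issue ADD r1<-Add1 | r0:42,r1:Add1,r2:5,r3:Add2,r4:23
c15: stall | r0:42,r1:Add1,r2:5,r3:Add2,r4:23
c16: stall | r0:42,r1:Add1,r2:5,r3:Add2,r4:23
c17: CDB Add1=10; issue ADD r0<-Add1 | r0:Add1,r1:10,r2:5,r3:Add2,r4:23
c18: CDB Add2=-14 | r0:Add1,r1:10,r2:5,r3:-14,r4:23

STATUS = VALUE -14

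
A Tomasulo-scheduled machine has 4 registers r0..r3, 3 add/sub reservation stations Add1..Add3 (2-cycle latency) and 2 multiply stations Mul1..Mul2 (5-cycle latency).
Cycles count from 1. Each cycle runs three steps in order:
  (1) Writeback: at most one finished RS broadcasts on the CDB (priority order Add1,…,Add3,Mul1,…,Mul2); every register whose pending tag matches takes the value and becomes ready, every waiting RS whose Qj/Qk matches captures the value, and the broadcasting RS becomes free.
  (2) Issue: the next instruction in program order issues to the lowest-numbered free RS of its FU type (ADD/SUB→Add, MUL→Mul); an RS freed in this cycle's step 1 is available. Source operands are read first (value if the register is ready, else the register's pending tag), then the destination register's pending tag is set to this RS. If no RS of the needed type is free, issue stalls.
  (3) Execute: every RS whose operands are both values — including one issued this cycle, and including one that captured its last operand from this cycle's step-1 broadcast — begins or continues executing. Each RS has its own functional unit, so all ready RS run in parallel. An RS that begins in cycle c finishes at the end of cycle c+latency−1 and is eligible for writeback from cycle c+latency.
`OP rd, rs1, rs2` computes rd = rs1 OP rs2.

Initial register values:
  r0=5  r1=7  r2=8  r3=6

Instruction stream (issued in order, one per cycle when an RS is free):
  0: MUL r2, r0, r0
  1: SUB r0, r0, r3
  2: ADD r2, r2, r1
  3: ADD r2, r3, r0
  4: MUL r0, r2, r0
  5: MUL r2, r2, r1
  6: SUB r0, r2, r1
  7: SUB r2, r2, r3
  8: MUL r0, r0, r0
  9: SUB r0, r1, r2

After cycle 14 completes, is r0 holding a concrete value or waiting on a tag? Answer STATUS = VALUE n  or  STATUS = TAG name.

STATUS = TAG Add3

c1: issue MUL r2<-Mul1 | r0:5,r1:7,r2:Mul1,r3:6
c2: issue SUB r0<-Add1 | r0:Add1,r1:7,r2:Mul1,r3:6
c3: issue ADD r2<-Add2 | r0:Add1,r1:7,r2:Add2,r3:6
c4: CDB Add1=-1; issue ADD r2<-Add1 | r0:-1,r1:7,r2:Add1,r3:6
c5: issue MUL r0<-Mul2 | r0:Mul2,r1:7,r2:Add1,r3:6
c6: CDB Add1=5; stall | r0:Mul2,r1:7,r2:5,r3:6
c7: CDB Mul1=25; issue MUL r2<-Mul1 | r0:Mul2,r1:7,r2:Mul1,r3:6
c8: issue SUB r0<-Add1 | r0:Add1,r1:7,r2:Mul1,r3:6
c9: CDB Add2=32; issue SUB r2<-Add2 | r0:Add1,r1:7,r2:Add2,r3:6
c10: stall | r0:Add1,r1:7,r2:Add2,r3:6
c11: CDB Mul2=-5; issue MUL r0<-Mul2 | r0:Mul2,r1:7,r2:Add2,r3:6
c12: CDB Mul1=35; issue SUB r0<-Add3 | r0:Add3,r1:7,r2:Add2,r3:6
c13: - | r0:Add3,r1:7,r2:Add2,r3:6
c14: CDB Add1=28 | r0:Add3,r1:7,r2:Add2,r3:6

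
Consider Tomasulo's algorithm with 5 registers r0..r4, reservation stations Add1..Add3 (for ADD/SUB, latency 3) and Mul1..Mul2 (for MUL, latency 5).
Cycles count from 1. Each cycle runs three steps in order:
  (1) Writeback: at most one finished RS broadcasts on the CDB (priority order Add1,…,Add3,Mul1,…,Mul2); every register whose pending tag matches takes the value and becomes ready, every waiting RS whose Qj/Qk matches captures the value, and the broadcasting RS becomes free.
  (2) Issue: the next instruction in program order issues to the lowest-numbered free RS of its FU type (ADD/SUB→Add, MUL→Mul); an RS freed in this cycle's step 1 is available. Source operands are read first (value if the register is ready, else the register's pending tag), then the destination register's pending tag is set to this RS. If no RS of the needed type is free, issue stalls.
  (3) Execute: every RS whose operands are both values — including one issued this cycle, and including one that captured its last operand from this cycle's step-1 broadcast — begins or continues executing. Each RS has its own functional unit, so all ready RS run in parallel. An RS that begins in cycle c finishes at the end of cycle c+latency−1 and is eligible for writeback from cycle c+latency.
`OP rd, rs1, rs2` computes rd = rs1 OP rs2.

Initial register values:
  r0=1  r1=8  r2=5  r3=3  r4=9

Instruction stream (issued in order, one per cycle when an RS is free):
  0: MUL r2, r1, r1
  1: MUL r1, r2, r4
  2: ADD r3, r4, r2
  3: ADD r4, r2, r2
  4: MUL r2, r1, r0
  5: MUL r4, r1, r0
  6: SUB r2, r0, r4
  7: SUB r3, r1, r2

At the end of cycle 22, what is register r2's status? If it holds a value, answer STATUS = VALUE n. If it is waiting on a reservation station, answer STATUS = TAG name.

c1: issue MUL r2<-Mul1 | r0:1,r1:8,r2:Mul1,r3:3,r4:9
c2: issue MUL r1<-Mul2 | r0:1,r1:Mul2,r2:Mul1,r3:3,r4:9
c3: issue ADD r3<-Add1 | r0:1,r1:Mul2,r2:Mul1,r3:Add1,r4:9
c4: issue ADD r4<-Add2 | r0:1,r1:Mul2,r2:Mul1,r3:Add1,r4:Add2
c5: stall | r0:1,r1:Mul2,r2:Mul1,r3:Add1,r4:Add2
c6: CDB Mul1=64; issue MUL r2<-Mul1 | r0:1,r1:Mul2,r2:Mul1,r3:Add1,r4:Add2
c7: stall | r0:1,r1:Mul2,r2:Mul1,r3:Add1,r4:Add2
c8: stall | r0:1,r1:Mul2,r2:Mul1,r3:Add1,r4:Add2
c9: CDB Add1=73; stall | r0:1,r1:Mul2,r2:Mul1,r3:73,r4:Add2
c10: CDB Add2=128; stall | r0:1,r1:Mul2,r2:Mul1,r3:73,r4:128
c11: CDB Mul2=576; issue MUL r4<-Mul2 | r0:1,r1:576,r2:Mul1,r3:73,r4:Mul2
c12: issue SUB r2<-Add1 | r0:1,r1:576,r2:Add1,r3:73,r4:Mul2
c13: issue SUB r3<-Add2 | r0:1,r1:576,r2:Add1,r3:Add2,r4:Mul2
c14: - | r0:1,r1:576,r2:Add1,r3:Add2,r4:Mul2
c15: - | r0:1,r1:576,r2:Add1,r3:Add2,r4:Mul2
c16: CDB Mul1=576 | r0:1,r1:576,r2:Add1,r3:Add2,r4:Mul2
c17: CDB Mul2=576 | r0:1,r1:576,r2:Add1,r3:Add2,r4:576
c18: - | r0:1,r1:576,r2:Add1,r3:Add2,r4:576
c19: - | r0:1,r1:576,r2:Add1,r3:Add2,r4:576
c20: CDB Add1=-575 | r0:1,r1:576,r2:-575,r3:Add2,r4:576
c21: - | r0:1,r1:576,r2:-575,r3:Add2,r4:576
c22: - | r0:1,r1:576,r2:-575,r3:Add2,r4:576

STATUS = VALUE -575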